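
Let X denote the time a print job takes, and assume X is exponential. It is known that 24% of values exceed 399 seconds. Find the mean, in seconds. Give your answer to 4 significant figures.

e^(−λ·399) = 0.24 ⇒ λ = −ln(0.24)/399 = 0.00357673.
Mean = 1/λ = 279.585 seconds.

279.6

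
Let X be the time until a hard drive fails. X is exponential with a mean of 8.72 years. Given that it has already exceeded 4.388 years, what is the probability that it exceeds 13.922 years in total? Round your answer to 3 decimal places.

The rate is λ = 1/8.72 = 0.114679 per year.
The exponential is memoryless, so the remaining time is again Exp(λ): the condition X > 4.388 is irrelevant.
P(X > 9.534) = e^(−1.0933) ≈ 0.335.

0.335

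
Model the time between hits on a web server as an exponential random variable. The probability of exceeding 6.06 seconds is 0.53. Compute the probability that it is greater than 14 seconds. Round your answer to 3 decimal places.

e^(−λ·6.06) = 0.53 ⇒ λ = −ln(0.53)/6.06 = 0.104765.
P(X > 14) = e^(−0.104765·14) = e^(−1.4667) ≈ 0.231.

0.231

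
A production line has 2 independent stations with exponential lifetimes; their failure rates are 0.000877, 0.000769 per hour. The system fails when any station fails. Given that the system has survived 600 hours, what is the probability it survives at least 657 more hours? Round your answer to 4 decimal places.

Time to first failure ~ Exp(Σλ) with Σλ = 0.001646.
By memorylessness, P(T > 600+657 | T > 600) = P(T > 657) = e^(−0.001646·657) ≈ 0.3391.

0.3391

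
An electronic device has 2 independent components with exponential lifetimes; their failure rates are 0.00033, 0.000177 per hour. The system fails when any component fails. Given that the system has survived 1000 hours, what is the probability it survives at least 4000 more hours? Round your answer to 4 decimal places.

0.1316

Time to first failure ~ Exp(Σλ) with Σλ = 0.000507.
By memorylessness, P(T > 1000+4000 | T > 1000) = P(T > 4000) = e^(−0.000507·4000) ≈ 0.1316.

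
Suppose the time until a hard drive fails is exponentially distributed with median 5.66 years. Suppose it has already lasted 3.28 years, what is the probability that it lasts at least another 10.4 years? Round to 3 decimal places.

For an exponential, median = ln(2)/λ, so λ = ln 2 / 5.66 = 0.122464 per year.
The exponential is memoryless, so the remaining time is again Exp(λ): the condition X > 3.28 is irrelevant.
P(X > 10.4) = e^(−1.2736) ≈ 0.280.

0.280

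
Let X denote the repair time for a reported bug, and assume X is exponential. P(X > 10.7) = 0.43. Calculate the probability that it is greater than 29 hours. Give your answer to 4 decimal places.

0.1015

e^(−λ·10.7) = 0.43 ⇒ λ = −ln(0.43)/10.7 = 0.0788757.
P(X > 29) = e^(−0.0788757·29) = e^(−2.2874) ≈ 0.1015.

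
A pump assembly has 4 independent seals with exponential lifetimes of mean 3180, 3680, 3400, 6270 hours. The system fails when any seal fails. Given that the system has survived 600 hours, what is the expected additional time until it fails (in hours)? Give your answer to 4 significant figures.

First-failure rate Σλ = 1/3180 + 1/3680 + 1/3400 + 1/6270 = 0.00103981.
By memorylessness the expected residual is 1/Σλ = 961.712 hours, regardless of the 600 already elapsed.

961.7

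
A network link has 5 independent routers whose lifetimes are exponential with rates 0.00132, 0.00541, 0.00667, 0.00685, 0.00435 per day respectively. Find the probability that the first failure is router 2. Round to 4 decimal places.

The time to first failure is exponential with rate Σλ = 0.00132 + 0.00541 + 0.00667 + 0.00685 + 0.00435 = 0.0246.
P(router 2 first) = λ_2/Σλ = 0.00541/0.0246 ≈ 0.2199.

0.2199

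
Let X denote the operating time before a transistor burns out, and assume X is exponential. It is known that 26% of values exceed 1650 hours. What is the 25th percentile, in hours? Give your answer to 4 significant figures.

e^(−λ·1650) = 0.26 ⇒ λ = −ln(0.26)/1650 = 0.000816408.
25th percentile: 1 − e^(−λt) = 0.25, t = −ln(0.75)/λ = 352.375 hours.

352.4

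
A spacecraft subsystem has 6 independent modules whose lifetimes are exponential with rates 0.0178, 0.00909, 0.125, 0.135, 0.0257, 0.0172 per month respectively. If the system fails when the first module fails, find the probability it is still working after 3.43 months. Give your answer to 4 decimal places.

0.3227

The time to first failure is exponential with rate Σλ = 0.0178 + 0.00909 + 0.125 + 0.135 + 0.0257 + 0.0172 = 0.32979.
P(min > 3.43) = e^(−0.32979·3.43) = e^(−1.1312) ≈ 0.3227.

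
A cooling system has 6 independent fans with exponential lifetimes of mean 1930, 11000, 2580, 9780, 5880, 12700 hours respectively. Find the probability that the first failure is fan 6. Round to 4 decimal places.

Rates: λ_i = 1/mean_i → 0.000518135, 0.0000909091, 0.000387597, 0.000102249, 0.000170068, 0.0000787402; Σλ = 0.0013477.
P(fan 6 first) = λ_6/Σλ = 0.0000787402/0.0013477 ≈ 0.0584.

0.0584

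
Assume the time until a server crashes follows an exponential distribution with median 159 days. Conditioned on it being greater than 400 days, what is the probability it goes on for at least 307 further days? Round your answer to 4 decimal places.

0.2623

For an exponential, median = ln(2)/λ, so λ = ln 2 / 159 = 0.00435942 per day.
The exponential is memoryless, so the remaining time is again Exp(λ): the condition X > 400 is irrelevant.
P(X > 307) = e^(−1.3383) ≈ 0.2623.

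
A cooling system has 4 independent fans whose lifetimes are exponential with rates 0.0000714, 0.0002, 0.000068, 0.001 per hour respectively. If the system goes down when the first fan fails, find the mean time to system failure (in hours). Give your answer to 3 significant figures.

747

The time to first failure is exponential with rate Σλ = 0.0000714 + 0.0002 + 0.000068 + 0.001 = 0.0013394.
E[min] = 1/Σλ = 1/0.0013394 = 746.603 hours.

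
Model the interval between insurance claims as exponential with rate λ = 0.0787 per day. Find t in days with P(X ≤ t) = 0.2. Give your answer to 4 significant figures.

2.835

Set 1 − e^(−λt) = 0.2, so t = −ln(0.8)/λ = 0.22314/0.0787 ≈ 2.83537 days.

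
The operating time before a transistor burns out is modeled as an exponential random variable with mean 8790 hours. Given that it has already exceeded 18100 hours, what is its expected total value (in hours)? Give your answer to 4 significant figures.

The rate is λ = 1/8790 = 0.000113766 per hour.
By memorylessness, E[X | X > 18100] = 18100 + 1/λ = 18100 + 8790 = 26890 hours.

26890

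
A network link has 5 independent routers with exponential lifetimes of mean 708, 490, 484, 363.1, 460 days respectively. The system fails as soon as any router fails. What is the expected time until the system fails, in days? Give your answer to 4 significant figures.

The first failure time is exponential with rate Σλ_i = 1/708 + 1/490 + 1/484 + 1/363.1 + 1/460 = 0.0104473 per day.
E[min] = 1/Σλ = 1/0.0104473 = 95.7182 days.

95.72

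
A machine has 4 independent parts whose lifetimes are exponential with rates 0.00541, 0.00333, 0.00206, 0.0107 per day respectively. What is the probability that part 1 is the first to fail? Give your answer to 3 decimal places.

0.252

The time to first failure is exponential with rate Σλ = 0.00541 + 0.00333 + 0.00206 + 0.0107 = 0.0215.
P(part 1 first) = λ_1/Σλ = 0.00541/0.0215 ≈ 0.252.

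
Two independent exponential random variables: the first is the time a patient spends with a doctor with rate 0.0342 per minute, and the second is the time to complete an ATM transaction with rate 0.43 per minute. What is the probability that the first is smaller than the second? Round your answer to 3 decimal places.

0.074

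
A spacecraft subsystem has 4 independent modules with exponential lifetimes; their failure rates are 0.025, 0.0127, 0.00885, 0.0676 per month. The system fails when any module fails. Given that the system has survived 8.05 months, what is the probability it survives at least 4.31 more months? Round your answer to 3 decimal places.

Time to first failure ~ Exp(Σλ) with Σλ = 0.11415.
By memorylessness, P(T > 8.05+4.31 | T > 8.05) = P(T > 4.31) = e^(−0.11415·4.31) ≈ 0.611.

0.611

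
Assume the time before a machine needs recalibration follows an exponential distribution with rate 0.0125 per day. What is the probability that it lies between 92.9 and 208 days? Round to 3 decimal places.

0.239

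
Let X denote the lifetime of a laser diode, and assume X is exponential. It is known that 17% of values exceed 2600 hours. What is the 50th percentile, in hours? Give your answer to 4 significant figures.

e^(−λ·2600) = 0.17 ⇒ λ = −ln(0.17)/2600 = 0.000681522.
50th percentile: 1 − e^(−λt) = 0.5, t = −ln(0.5)/λ = 1017.06 hours.

1017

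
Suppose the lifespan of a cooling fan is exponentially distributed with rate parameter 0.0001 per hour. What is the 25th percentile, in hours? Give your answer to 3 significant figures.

Set 1 − e^(−λt) = 0.25, so t = −ln(0.75)/λ = 0.28768/0.0001 ≈ 2876.82 hours.

2880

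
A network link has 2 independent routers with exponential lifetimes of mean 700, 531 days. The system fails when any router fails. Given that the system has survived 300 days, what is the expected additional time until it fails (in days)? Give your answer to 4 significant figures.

First-failure rate Σλ = 1/700 + 1/531 = 0.00331181.
By memorylessness the expected residual is 1/Σλ = 301.95 days, regardless of the 300 already elapsed.

301.9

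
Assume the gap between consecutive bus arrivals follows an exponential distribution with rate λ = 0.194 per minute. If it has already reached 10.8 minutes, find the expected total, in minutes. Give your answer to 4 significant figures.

By memorylessness, E[X | X > 10.8] = 10.8 + 1/λ = 10.8 + 5.15464 = 15.9546 minutes.

15.95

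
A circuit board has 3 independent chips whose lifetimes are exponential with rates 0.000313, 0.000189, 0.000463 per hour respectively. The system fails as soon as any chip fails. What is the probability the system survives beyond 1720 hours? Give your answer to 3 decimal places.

The time to first failure is exponential with rate Σλ = 0.000313 + 0.000189 + 0.000463 = 0.000965.
P(min > 1720) = e^(−0.000965·1720) = e^(−1.6598) ≈ 0.190.

0.190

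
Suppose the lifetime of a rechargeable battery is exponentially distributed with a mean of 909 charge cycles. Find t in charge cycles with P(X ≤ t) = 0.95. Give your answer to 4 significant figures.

2723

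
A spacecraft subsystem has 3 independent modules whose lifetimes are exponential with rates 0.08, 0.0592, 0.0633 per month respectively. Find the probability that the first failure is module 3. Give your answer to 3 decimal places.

0.313

The time to first failure is exponential with rate Σλ = 0.08 + 0.0592 + 0.0633 = 0.2025.
P(module 3 first) = λ_3/Σλ = 0.0633/0.2025 ≈ 0.313.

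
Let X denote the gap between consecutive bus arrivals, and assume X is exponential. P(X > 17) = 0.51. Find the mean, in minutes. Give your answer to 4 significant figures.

e^(−λ·17) = 0.51 ⇒ λ = −ln(0.51)/17 = 0.0396085.
Mean = 1/λ = 25.2471 minutes.

25.25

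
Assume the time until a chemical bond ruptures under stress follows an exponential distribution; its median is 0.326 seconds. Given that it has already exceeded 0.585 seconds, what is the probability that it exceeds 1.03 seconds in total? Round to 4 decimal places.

0.3882

For an exponential, median = ln(2)/λ, so λ = ln 2 / 0.326 = 2.12622 per second.
P(X > s+t | X > s) = e^(−λ(s+t))/e^(−λs) = e^(−λt), independent of s = 0.585.
P(X > 0.445) = e^(−0.94617) ≈ 0.3882.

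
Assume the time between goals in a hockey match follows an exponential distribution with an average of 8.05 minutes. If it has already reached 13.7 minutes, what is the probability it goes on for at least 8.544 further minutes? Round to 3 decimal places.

0.346

The rate is λ = 1/8.05 = 0.124224 per minute.
P(X > s+t | X > s) = e^(−λ(s+t))/e^(−λs) = e^(−λt), independent of s = 13.7.
P(X > 8.544) = e^(−1.0614) ≈ 0.346.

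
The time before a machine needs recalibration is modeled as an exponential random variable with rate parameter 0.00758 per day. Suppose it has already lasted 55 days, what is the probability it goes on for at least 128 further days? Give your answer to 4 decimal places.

The exponential is memoryless, so the remaining time is again Exp(λ): the condition X > 55 is irrelevant.
P(X > 128) = e^(−0.97024) ≈ 0.3790.

0.3790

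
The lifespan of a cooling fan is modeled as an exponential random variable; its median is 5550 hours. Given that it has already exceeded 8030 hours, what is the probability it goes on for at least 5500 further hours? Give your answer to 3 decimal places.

For an exponential, median = ln(2)/λ, so λ = ln 2 / 5550 = 0.000124891 per hour.
The exponential is memoryless, so the remaining time is again Exp(λ): the condition X > 8030 is irrelevant.
P(X > 5500) = e^(−0.6869) ≈ 0.503.

0.503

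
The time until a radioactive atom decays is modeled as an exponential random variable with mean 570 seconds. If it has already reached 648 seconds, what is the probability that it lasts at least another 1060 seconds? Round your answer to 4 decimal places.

0.1557

The rate is λ = 1/570 = 0.00175439 per second.
By the memoryless property, P(X > 648+1060 | X > 648) = P(X > 1060).
P(X > 1060) = e^(−1.8596) ≈ 0.1557.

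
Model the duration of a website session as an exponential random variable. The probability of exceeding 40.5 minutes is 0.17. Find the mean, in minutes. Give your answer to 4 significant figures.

22.86

e^(−λ·40.5) = 0.17 ⇒ λ = −ln(0.17)/40.5 = 0.043752.
Mean = 1/λ = 22.8561 minutes.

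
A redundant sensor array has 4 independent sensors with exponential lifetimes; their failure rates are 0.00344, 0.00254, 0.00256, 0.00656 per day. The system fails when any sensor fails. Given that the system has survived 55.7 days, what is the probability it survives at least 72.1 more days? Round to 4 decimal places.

0.3367

Time to first failure ~ Exp(Σλ) with Σλ = 0.0151.
By memorylessness, P(T > 55.7+72.1 | T > 55.7) = P(T > 72.1) = e^(−0.0151·72.1) ≈ 0.3367.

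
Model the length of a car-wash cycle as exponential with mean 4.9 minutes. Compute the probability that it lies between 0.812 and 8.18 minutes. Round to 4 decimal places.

0.6589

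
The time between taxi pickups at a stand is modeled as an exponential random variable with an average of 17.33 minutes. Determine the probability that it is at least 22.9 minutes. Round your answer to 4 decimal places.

0.2668

The rate is λ = 1/17.33 = 0.0577034 per minute.
P(X > 22.9) = e^(−λ·22.9) = e^(−1.3214) ≈ 0.2668.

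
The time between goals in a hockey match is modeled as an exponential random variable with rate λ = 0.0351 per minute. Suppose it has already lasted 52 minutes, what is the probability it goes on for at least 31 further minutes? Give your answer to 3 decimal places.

0.337

P(X > s+t | X > s) = e^(−λ(s+t))/e^(−λs) = e^(−λt), independent of s = 52.
P(X > 31) = e^(−1.0881) ≈ 0.337.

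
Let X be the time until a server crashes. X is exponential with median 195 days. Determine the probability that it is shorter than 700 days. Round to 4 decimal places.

0.9169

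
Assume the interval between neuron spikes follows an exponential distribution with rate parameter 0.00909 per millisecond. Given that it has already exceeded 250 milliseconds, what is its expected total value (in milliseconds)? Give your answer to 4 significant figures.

360.0

By memorylessness, E[X | X > 250] = 250 + 1/λ = 250 + 110.011 = 360.011 milliseconds.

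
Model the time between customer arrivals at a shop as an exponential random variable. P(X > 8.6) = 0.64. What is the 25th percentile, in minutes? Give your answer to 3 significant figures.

e^(−λ·8.6) = 0.64 ⇒ λ = −ln(0.64)/8.6 = 0.0518938.
25th percentile: 1 − e^(−λt) = 0.25, t = −ln(0.75)/λ = 5.54366 minutes.

5.54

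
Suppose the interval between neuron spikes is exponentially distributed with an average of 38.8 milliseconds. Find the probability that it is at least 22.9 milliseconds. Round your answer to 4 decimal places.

The rate is λ = 1/38.8 = 0.0257732 per millisecond.
P(X > 22.9) = e^(−λ·22.9) = e^(−0.59021) ≈ 0.5542.

0.5542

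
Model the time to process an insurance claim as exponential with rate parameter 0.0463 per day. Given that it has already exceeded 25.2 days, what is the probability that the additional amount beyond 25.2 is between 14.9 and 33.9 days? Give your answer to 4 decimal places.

0.2935

Memoryless: the residual past 25.2 is again Exp(λ).
P(14.9 < residual < 33.9) = e^(−λ·14.9) − e^(−λ·33.9) = 0.50164 − 0.20813 ≈ 0.2935.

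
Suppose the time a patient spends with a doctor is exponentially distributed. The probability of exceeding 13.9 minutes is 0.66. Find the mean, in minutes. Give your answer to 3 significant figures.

33.5

e^(−λ·13.9) = 0.66 ⇒ λ = −ln(0.66)/13.9 = 0.0298932.
Mean = 1/λ = 33.4524 minutes.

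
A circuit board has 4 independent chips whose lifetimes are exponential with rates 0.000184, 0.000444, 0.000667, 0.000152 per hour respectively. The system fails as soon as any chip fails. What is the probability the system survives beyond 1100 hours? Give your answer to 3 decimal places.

The time to first failure is exponential with rate Σλ = 0.000184 + 0.000444 + 0.000667 + 0.000152 = 0.001447.
P(min > 1100) = e^(−0.001447·1100) = e^(−1.5917) ≈ 0.204.

0.204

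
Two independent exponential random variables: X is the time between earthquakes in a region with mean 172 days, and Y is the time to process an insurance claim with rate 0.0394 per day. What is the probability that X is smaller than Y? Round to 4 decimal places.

0.1286

λ_1 = 1/172 = 0.00581395, λ_2 = 0.0394.
For independent exponentials, P(X < Y) = λ_1/(λ_1+λ_2) = 0.00581395/0.045214 ≈ 0.1286.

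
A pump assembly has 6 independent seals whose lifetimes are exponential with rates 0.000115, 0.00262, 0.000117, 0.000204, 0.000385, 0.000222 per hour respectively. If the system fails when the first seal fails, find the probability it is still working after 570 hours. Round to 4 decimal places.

0.1239

The time to first failure is exponential with rate Σλ = 0.000115 + 0.00262 + 0.000117 + 0.000204 + 0.000385 + 0.000222 = 0.003663.
P(min > 570) = e^(−0.003663·570) = e^(−2.0879) ≈ 0.1239.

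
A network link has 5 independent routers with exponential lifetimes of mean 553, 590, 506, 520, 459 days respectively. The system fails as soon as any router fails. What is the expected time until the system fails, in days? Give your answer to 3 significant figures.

The first failure time is exponential with rate Σλ_i = 1/553 + 1/590 + 1/506 + 1/520 + 1/459 = 0.00958124 per day.
E[min] = 1/Σλ = 1/0.00958124 = 104.371 days.

104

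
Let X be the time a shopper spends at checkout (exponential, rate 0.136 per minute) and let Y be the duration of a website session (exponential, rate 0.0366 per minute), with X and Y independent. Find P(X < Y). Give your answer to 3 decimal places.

0.788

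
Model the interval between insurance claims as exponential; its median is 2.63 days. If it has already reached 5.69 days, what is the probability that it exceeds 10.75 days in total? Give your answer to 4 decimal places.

For an exponential, median = ln(2)/λ, so λ = ln 2 / 2.63 = 0.263554 per day.
By the memoryless property, P(X > 5.69+5.06 | X > 5.69) = P(X > 5.06).
P(X > 5.06) = e^(−1.3336) ≈ 0.2635.

0.2635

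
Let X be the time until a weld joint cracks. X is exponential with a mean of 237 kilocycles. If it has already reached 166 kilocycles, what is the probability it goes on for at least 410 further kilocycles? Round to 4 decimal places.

0.1773

The rate is λ = 1/237 = 0.00421941 per kilocycle.
By the memoryless property, P(X > 166+410 | X > 166) = P(X > 410).
P(X > 410) = e^(−1.73) ≈ 0.1773.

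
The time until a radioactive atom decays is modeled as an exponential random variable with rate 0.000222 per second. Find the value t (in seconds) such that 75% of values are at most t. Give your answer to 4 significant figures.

6245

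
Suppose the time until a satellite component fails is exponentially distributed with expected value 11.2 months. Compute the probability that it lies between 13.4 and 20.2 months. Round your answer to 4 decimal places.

The rate is λ = 1/11.2 = 0.0892857 per month.
P(13.4 < X < 20.2) = e^(−λ·13.4) − e^(−λ·20.2) = 0.30227 − 0.16471 ≈ 0.1376.

0.1376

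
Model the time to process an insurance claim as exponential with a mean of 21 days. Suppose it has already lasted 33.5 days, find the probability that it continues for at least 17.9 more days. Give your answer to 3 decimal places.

The rate is λ = 1/21 = 0.047619 per day.
P(X > s+t | X > s) = e^(−λ(s+t))/e^(−λs) = e^(−λt), independent of s = 33.5.
P(X > 17.9) = e^(−0.85238) ≈ 0.426.

0.426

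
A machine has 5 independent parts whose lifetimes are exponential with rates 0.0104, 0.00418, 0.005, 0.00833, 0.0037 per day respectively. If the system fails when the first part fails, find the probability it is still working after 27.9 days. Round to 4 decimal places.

0.4140

The time to first failure is exponential with rate Σλ = 0.0104 + 0.00418 + 0.005 + 0.00833 + 0.0037 = 0.03161.
P(min > 27.9) = e^(−0.03161·27.9) = e^(−0.88192) ≈ 0.4140.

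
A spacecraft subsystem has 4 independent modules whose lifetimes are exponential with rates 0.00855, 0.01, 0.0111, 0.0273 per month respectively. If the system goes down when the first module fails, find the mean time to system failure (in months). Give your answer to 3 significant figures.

The time to first failure is exponential with rate Σλ = 0.00855 + 0.01 + 0.0111 + 0.0273 = 0.05695.
E[min] = 1/Σλ = 1/0.05695 = 17.5593 months.

17.6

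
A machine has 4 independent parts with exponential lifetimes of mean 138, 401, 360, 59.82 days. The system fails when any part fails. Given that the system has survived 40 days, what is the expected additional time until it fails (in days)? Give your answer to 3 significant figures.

34.2

First-failure rate Σλ = 1/138 + 1/401 + 1/360 + 1/59.82 = 0.0292347.
By memorylessness the expected residual is 1/Σλ = 34.2059 days, regardless of the 40 already elapsed.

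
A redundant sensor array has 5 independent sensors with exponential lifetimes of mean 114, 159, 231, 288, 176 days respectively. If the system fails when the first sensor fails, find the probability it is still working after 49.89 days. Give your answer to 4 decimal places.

0.2407

The first failure time is exponential with rate Σλ_i = 1/114 + 1/159 + 1/231 + 1/288 + 1/176 = 0.0285443 per day.
P(min > 49.89) = e^(−0.0285443·49.89) = e^(−1.4241) ≈ 0.2407.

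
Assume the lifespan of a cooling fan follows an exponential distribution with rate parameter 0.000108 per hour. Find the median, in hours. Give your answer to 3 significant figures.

Set 1 − e^(−λt) = 0.5, so t = −ln(0.5)/λ = 0.69315/0.000108 ≈ 6418.03 hours.

6420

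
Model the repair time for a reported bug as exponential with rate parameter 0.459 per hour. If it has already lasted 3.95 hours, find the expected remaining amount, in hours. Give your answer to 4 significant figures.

2.179

By memorylessness, the remaining amount past any threshold is again Exp(λ) with mean 1/λ = 2.17865 hours.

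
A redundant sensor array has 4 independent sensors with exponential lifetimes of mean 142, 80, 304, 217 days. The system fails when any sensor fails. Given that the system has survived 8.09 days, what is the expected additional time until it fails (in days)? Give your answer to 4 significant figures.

36.44

First-failure rate Σλ = 1/142 + 1/80 + 1/304 + 1/217 = 0.02744.
By memorylessness the expected residual is 1/Σλ = 36.4431 days, regardless of the 8.09 already elapsed.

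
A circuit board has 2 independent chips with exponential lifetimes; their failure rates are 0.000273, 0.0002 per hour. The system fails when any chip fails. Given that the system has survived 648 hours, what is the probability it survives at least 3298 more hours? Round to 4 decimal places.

Time to first failure ~ Exp(Σλ) with Σλ = 0.000473.
By memorylessness, P(T > 648+3298 | T > 648) = P(T > 3298) = e^(−0.000473·3298) ≈ 0.2101.

0.2101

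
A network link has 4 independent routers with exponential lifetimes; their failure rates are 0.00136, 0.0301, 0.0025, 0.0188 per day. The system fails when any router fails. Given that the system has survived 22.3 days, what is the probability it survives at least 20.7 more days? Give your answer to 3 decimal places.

0.336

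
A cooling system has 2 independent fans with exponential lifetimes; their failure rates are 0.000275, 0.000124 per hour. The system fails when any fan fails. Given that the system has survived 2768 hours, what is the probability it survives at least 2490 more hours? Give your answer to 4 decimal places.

0.3703

Time to first failure ~ Exp(Σλ) with Σλ = 0.000399.
By memorylessness, P(T > 2768+2490 | T > 2768) = P(T > 2490) = e^(−0.000399·2490) ≈ 0.3703.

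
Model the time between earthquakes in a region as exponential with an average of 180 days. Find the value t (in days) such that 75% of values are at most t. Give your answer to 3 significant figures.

250

The rate is λ = 1/180 = 0.00555556 per day.
Set 1 − e^(−λt) = 0.75, so t = −ln(0.25)/λ = 1.3863/0.00555556 ≈ 249.533 days.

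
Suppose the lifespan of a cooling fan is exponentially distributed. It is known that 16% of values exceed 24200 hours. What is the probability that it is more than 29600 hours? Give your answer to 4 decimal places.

e^(−λ·24200) = 0.16 ⇒ λ = −ln(0.16)/24200 = 0.0000757265.
P(X > 29600) = e^(−0.0000757265·29600) = e^(−2.2415) ≈ 0.1063.

0.1063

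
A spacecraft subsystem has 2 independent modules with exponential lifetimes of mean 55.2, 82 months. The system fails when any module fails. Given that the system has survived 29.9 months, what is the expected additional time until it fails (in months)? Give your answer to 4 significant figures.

32.99

First-failure rate Σλ = 1/55.2 + 1/82 = 0.0303111.
By memorylessness the expected residual is 1/Σλ = 32.9913 months, regardless of the 29.9 already elapsed.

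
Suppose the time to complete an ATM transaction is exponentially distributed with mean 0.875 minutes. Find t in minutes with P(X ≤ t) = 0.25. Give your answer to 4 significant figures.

0.2517

The rate is λ = 1/0.875 = 1.14286 per minute.
Set 1 − e^(−λt) = 0.25, so t = −ln(0.75)/λ = 0.28768/1.14286 ≈ 0.251722 minutes.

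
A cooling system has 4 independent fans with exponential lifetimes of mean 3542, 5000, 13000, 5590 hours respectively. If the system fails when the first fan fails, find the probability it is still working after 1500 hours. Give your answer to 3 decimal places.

The first failure time is exponential with rate Σλ_i = 1/3542 + 1/5000 + 1/13000 + 1/5590 = 0.00073814 per hour.
P(min > 1500) = e^(−0.00073814·1500) = e^(−1.1072) ≈ 0.330.

0.330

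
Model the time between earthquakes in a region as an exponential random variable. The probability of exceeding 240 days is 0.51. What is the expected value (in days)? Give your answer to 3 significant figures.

e^(−λ·240) = 0.51 ⇒ λ = −ln(0.51)/240 = 0.0028056.
Mean = 1/λ = 356.43 days.

356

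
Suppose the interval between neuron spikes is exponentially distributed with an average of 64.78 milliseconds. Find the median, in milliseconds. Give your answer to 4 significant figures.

44.90

The rate is λ = 1/64.78 = 0.0154369 per millisecond.
Set 1 − e^(−λt) = 0.5, so t = −ln(0.5)/λ = 0.69315/0.0154369 ≈ 44.9021 milliseconds.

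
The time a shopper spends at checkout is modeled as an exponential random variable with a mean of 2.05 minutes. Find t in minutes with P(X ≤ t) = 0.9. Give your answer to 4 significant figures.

4.720

The rate is λ = 1/2.05 = 0.487805 per minute.
Set 1 − e^(−λt) = 0.9, so t = −ln(0.1)/λ = 2.3026/0.487805 ≈ 4.7203 minutes.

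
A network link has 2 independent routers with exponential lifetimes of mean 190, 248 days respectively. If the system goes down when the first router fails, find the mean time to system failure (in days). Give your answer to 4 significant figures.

The first failure time is exponential with rate Σλ_i = 1/190 + 1/248 = 0.00929542 per day.
E[min] = 1/Σλ = 1/0.00929542 = 107.58 days.

107.6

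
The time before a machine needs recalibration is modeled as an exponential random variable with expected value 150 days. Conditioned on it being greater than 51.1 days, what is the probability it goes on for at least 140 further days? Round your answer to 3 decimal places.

The rate is λ = 1/150 = 0.00666667 per day.
By the memoryless property, P(X > 51.1+140 | X > 51.1) = P(X > 140).
P(X > 140) = e^(−0.93333) ≈ 0.393.

0.393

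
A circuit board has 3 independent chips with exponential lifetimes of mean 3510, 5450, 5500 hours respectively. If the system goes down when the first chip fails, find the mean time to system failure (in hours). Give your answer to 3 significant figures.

The first failure time is exponential with rate Σλ_i = 1/3510 + 1/5450 + 1/5500 = 0.000650205 per hour.
E[min] = 1/Σλ = 1/0.000650205 = 1537.98 hours.

1540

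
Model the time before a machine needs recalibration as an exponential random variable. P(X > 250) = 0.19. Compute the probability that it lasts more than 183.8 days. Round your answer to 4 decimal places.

e^(−λ·250) = 0.19 ⇒ λ = −ln(0.19)/250 = 0.00664292.
P(X > 183.8) = e^(−0.00664292·183.8) = e^(−1.221) ≈ 0.2949.

0.2949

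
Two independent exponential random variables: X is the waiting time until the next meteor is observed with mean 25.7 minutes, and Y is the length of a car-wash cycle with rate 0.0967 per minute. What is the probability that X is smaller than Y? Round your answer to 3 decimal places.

0.287

λ_1 = 1/25.7 = 0.0389105, λ_2 = 0.0967.
For independent exponentials, P(X < Y) = λ_1/(λ_1+λ_2) = 0.0389105/0.135611 ≈ 0.287.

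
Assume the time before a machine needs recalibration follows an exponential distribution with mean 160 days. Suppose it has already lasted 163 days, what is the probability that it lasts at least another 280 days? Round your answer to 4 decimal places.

The rate is λ = 1/160 = 0.00625 per day.
The exponential is memoryless, so the remaining time is again Exp(λ): the condition X > 163 is irrelevant.
P(X > 280) = e^(−1.75) ≈ 0.1738.

0.1738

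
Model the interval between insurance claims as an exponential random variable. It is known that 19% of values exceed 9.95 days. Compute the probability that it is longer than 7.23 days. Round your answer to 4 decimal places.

e^(−λ·9.95) = 0.19 ⇒ λ = −ln(0.19)/9.95 = 0.166908.
P(X > 7.23) = e^(−0.166908·7.23) = e^(−1.2067) ≈ 0.2992.

0.2992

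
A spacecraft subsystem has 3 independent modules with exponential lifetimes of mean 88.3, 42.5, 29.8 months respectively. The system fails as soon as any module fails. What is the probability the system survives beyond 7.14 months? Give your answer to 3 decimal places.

The first failure time is exponential with rate Σλ_i = 1/88.3 + 1/42.5 + 1/29.8 = 0.0684115 per month.
P(min > 7.14) = e^(−0.0684115·7.14) = e^(−0.48846) ≈ 0.614.

0.614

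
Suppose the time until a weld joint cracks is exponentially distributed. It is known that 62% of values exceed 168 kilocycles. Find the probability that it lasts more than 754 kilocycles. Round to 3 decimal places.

e^(−λ·168) = 0.62 ⇒ λ = −ln(0.62)/168 = 0.00284545.
P(X > 754) = e^(−0.00284545·754) = e^(−2.1455) ≈ 0.117.

0.117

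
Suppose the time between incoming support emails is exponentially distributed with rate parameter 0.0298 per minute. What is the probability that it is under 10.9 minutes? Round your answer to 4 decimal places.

0.2773

P(X ≤ 10.9) = 1 − e^(−λ·10.9) = 1 − e^(−0.32482) ≈ 0.2773.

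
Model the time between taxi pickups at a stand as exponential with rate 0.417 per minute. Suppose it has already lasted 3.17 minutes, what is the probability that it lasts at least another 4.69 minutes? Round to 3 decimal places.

0.141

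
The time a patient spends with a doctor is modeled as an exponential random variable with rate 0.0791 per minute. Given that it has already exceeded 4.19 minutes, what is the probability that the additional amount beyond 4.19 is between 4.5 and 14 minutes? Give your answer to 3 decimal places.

0.370

Memoryless: the residual past 4.19 is again Exp(λ).
P(4.5 < residual < 14) = e^(−λ·4.5) − e^(−λ·14) = 0.70051 − 0.33042 ≈ 0.370.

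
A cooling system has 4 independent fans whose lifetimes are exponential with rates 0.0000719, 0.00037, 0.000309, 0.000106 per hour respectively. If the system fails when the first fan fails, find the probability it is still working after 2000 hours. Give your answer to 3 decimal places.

0.180

The time to first failure is exponential with rate Σλ = 0.0000719 + 0.00037 + 0.000309 + 0.000106 = 0.0008569.
P(min > 2000) = e^(−0.0008569·2000) = e^(−1.7138) ≈ 0.180.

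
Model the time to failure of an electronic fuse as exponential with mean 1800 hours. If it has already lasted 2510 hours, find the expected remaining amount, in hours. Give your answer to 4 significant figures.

The rate is λ = 1/1800 = 0.000555556 per hour.
By memorylessness, the remaining amount past any threshold is again Exp(λ) with mean 1/λ = 1800 hours.

1800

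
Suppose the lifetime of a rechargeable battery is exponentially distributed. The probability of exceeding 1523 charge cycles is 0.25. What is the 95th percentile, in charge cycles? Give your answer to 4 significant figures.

3291

e^(−λ·1523) = 0.25 ⇒ λ = −ln(0.25)/1523 = 0.000910239.
95th percentile: 1 − e^(−λt) = 0.95, t = −ln(0.05)/λ = 3291.15 charge cycles.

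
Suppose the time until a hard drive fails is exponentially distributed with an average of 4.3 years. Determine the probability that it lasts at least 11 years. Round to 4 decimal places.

The rate is λ = 1/4.3 = 0.232558 per year.
P(X > 11) = e^(−λ·11) = e^(−2.5581) ≈ 0.0774.

0.0774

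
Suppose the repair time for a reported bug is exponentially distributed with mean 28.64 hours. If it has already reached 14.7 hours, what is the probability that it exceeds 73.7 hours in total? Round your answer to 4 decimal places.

0.1274

The rate is λ = 1/28.64 = 0.0349162 per hour.
The exponential is memoryless, so the remaining time is again Exp(λ): the condition X > 14.7 is irrelevant.
P(X > 59) = e^(−2.0601) ≈ 0.1274.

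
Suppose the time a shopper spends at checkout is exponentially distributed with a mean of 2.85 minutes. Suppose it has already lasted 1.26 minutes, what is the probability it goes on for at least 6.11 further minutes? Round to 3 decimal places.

0.117

The rate is λ = 1/2.85 = 0.350877 per minute.
By the memoryless property, P(X > 1.26+6.11 | X > 1.26) = P(X > 6.11).
P(X > 6.11) = e^(−2.1439) ≈ 0.117.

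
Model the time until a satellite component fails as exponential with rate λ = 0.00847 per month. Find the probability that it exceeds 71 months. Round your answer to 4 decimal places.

0.5481

P(X > 71) = e^(−λ·71) = e^(−0.60137) ≈ 0.5481.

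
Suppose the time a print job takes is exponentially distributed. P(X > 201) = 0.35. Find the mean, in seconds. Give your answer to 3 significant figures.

191

e^(−λ·201) = 0.35 ⇒ λ = −ln(0.35)/201 = 0.005223.
Mean = 1/λ = 191.461 seconds.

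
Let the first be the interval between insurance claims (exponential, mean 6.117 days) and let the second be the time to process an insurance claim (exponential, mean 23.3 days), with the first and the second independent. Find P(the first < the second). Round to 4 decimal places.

λ_1 = 1/6.117 = 0.163479, λ_2 = 1/23.3 = 0.0429185.
For independent exponentials, P(the first < the second) = λ_1/(λ_1+λ_2) = 0.163479/0.206397 ≈ 0.7921.

0.7921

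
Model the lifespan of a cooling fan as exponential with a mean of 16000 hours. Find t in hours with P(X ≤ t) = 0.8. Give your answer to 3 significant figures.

25800

The rate is λ = 1/16000 = 0.0000625 per hour.
Set 1 − e^(−λt) = 0.8, so t = −ln(0.2)/λ = 1.6094/0.0000625 ≈ 25751 hours.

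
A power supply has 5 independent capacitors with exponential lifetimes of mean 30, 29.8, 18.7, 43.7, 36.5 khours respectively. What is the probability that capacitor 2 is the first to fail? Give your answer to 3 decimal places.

Rates: λ_i = 1/mean_i → 0.0333333, 0.033557, 0.0534759, 0.0228833, 0.0273973; Σλ = 0.170647.
P(capacitor 2 first) = λ_2/Σλ = 0.033557/0.170647 ≈ 0.197.

0.197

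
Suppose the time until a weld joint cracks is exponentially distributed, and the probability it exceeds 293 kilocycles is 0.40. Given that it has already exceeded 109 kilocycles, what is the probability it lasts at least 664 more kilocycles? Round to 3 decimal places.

0.125

From e^(−λ·293) = 0.40, λ = −ln(0.40)/293 = 0.00312727.
Memoryless: P(X > 109+664 | X > 109) = P(X > 664) = e^(−0.00312727·664) ≈ 0.125.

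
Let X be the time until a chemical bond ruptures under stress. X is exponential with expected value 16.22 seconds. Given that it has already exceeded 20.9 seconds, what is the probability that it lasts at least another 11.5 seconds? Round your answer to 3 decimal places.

0.492

The rate is λ = 1/16.22 = 0.0616523 per second.
By the memoryless property, P(X > 20.9+11.5 | X > 20.9) = P(X > 11.5).
P(X > 11.5) = e^(−0.709) ≈ 0.492.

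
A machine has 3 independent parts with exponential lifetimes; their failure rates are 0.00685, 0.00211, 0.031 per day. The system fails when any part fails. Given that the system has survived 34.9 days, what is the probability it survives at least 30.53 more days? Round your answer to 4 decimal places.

Time to first failure ~ Exp(Σλ) with Σλ = 0.03996.
By memorylessness, P(T > 34.9+30.53 | T > 34.9) = P(T > 30.53) = e^(−0.03996·30.53) ≈ 0.2952.

0.2952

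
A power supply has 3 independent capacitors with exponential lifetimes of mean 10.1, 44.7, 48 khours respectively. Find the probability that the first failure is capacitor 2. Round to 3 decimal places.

Rates: λ_i = 1/mean_i → 0.0990099, 0.0223714, 0.0208333; Σλ = 0.142215.
P(capacitor 2 first) = λ_2/Σλ = 0.0223714/0.142215 ≈ 0.157.

0.157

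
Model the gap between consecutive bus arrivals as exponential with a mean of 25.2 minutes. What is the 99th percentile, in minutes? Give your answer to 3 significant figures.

The rate is λ = 1/25.2 = 0.0396825 per minute.
Set 1 − e^(−λt) = 0.99, so t = −ln(0.01)/λ = 4.6052/0.0396825 ≈ 116.05 minutes.

116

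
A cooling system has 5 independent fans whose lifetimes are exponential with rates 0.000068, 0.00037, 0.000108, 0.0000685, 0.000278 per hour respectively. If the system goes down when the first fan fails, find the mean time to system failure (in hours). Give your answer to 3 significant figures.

The time to first failure is exponential with rate Σλ = 0.000068 + 0.00037 + 0.000108 + 0.0000685 + 0.000278 = 0.0008925.
E[min] = 1/Σλ = 1/0.0008925 = 1120.45 hours.

1120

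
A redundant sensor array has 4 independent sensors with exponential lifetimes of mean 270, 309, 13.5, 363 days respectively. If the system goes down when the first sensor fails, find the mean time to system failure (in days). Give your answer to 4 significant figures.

The first failure time is exponential with rate Σλ_i = 1/270 + 1/309 + 1/13.5 + 1/363 = 0.0837688 per day.
E[min] = 1/Σλ = 1/0.0837688 = 11.9376 days.

11.94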